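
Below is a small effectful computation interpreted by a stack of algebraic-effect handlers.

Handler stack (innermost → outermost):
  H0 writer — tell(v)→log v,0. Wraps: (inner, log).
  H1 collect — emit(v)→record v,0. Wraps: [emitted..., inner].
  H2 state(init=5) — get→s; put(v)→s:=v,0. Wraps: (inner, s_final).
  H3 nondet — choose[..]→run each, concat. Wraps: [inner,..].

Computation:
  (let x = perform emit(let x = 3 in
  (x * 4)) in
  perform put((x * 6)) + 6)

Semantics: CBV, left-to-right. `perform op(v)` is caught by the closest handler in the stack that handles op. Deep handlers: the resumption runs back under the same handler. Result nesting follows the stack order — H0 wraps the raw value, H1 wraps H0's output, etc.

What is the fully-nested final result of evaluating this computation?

Evaluation trace:
emit(12) @ H1 ⇒ out+=12
put(0) @ H2 ⇒ s:=0
H0 returns (6, ())
H1 returns [12, (6, ())]
H2 returns ([12, (6, ())], 0)
H3 returns [([12, (6, ())], 0)]
= [([12, (6, ())], 0)]

Answer: [([12, (6, ())], 0)]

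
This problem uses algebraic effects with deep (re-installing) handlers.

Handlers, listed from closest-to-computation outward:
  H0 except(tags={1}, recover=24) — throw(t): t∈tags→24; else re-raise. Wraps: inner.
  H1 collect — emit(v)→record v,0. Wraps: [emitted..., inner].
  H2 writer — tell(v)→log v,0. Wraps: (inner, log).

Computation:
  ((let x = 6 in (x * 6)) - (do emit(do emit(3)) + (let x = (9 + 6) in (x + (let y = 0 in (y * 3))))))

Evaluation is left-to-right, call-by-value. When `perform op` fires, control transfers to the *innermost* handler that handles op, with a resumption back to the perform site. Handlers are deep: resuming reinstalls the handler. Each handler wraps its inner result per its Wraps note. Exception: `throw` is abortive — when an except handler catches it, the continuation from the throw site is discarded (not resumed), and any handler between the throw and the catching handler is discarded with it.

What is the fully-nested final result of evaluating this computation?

Answer: ([3, 0, 21], ())

Evaluation trace:
emit(3) @ H1 ⇒ out+=3
emit(0) @ H1 ⇒ out+=0
H0 returns 21
H1 returns [3, 0, 21]
H2 returns ([3, 0, 21], ())
= ([3, 0, 21], ())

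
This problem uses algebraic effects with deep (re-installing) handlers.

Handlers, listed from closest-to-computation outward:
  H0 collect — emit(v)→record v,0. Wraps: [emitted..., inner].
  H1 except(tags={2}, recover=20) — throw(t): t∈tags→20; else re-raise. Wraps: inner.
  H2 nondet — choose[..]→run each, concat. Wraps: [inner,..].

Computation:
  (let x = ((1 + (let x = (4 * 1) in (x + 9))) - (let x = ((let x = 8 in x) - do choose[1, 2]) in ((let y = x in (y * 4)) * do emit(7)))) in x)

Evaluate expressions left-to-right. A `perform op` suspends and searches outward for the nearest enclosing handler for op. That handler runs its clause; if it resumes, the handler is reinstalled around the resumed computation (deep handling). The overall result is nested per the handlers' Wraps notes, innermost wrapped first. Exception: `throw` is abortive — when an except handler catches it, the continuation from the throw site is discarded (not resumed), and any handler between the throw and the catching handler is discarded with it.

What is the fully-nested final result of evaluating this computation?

Answer: [[7, 14], [7, 14]]

Evaluation trace:
choose[1, 2] @ H2
  branch[0] choose=1:
    emit(7) @ H0 ⇒ out+=7
    H0 returns [7, 14]
    H1 returns [7, 14]
    H2 returns [[7, 14]]
  branch[1] choose=2:
    emit(7) @ H0 ⇒ out+=7
    H0 returns [7, 14]
    H1 returns [7, 14]
    H2 returns [[7, 14]]
= [[7, 14], [7, 14]]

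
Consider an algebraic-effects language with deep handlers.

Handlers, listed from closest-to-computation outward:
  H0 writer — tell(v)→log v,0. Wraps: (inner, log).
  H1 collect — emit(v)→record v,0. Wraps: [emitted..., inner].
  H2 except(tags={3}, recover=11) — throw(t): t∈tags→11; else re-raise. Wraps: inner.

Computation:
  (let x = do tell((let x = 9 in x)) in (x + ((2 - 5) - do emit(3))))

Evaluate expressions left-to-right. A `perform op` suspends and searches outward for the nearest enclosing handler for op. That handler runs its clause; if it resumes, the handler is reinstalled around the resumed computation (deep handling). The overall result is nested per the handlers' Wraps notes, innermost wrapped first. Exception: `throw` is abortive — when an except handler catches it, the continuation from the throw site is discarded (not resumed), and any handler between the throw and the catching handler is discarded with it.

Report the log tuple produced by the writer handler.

Answer: (9)

Working:
tell(9) @ H0 ⇒ log+=9
emit(3) @ H1 ⇒ out+=3
H0 returns (-3, (9))
H1 returns [3, (-3, (9))]
H2 returns [3, (-3, (9))]
= [3, (-3, (9))]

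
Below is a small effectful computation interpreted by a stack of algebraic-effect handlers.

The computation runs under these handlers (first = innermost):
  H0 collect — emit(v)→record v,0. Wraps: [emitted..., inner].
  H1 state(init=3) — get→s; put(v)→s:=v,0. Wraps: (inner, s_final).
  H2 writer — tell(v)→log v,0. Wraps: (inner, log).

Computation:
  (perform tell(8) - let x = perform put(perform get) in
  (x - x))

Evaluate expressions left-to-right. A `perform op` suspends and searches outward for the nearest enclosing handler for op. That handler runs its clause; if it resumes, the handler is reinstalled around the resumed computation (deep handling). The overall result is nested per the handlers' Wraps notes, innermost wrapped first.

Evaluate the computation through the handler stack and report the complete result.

Step-by-step:
tell(8) @ H2 ⇒ log+=8
get @ H1 ⇒ 3
put(3) @ H1 ⇒ s:=3
H0 returns [0]
H1 returns ([0], 3)
H2 returns (([0], 3), (8))
= (([0], 3), (8))

Answer: (([0], 3), (8))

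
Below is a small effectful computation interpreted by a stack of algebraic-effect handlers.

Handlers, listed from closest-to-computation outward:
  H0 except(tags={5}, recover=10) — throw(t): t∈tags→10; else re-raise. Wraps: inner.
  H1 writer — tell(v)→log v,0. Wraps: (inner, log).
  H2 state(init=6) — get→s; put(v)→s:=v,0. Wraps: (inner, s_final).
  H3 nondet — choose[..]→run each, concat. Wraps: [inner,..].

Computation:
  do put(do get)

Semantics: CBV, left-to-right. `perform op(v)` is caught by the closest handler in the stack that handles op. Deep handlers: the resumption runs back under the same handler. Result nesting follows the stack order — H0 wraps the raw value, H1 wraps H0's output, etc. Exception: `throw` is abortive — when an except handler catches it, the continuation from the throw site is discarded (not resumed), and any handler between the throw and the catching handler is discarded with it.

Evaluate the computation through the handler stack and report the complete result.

Working:
get @ H2 ⇒ 6
put(6) @ H2 ⇒ s:=6
H0 returns 0
H1 returns (0, ())
H2 returns ((0, ()), 6)
H3 returns [((0, ()), 6)]
= [((0, ()), 6)]

Answer: [((0, ()), 6)]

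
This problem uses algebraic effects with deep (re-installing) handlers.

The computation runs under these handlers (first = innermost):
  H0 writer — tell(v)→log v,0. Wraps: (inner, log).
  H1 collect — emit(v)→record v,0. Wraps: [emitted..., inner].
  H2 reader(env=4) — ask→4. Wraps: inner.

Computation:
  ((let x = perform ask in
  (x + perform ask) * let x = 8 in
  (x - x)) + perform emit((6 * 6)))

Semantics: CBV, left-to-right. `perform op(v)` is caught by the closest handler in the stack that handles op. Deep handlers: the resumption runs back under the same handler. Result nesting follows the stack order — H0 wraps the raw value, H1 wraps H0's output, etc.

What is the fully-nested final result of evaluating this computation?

Answer: [36, (0, ())]

Working:
ask @ H2 ⇒ 4
ask @ H2 ⇒ 4
emit(36) @ H1 ⇒ out+=36
H0 returns (0, ())
H1 returns [36, (0, ())]
H2 returns [36, (0, ())]
= [36, (0, ())]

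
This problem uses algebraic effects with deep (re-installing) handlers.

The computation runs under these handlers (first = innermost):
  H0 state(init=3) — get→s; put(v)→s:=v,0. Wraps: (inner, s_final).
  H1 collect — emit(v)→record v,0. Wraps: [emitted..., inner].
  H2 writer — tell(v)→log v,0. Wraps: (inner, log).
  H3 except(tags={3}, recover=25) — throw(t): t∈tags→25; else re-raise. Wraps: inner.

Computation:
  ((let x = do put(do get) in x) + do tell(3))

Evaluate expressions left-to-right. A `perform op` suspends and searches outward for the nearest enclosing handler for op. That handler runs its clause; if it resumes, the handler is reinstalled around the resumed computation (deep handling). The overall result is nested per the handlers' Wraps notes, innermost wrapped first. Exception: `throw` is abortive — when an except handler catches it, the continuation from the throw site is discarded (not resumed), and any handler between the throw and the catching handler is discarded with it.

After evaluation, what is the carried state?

Working:
get @ H0 ⇒ 3
put(3) @ H0 ⇒ s:=3
tell(3) @ H2 ⇒ log+=3
H0 returns (0, 3)
H1 returns [(0, 3)]
H2 returns ([(0, 3)], (3))
H3 returns ([(0, 3)], (3))
= ([(0, 3)], (3))

Answer: 3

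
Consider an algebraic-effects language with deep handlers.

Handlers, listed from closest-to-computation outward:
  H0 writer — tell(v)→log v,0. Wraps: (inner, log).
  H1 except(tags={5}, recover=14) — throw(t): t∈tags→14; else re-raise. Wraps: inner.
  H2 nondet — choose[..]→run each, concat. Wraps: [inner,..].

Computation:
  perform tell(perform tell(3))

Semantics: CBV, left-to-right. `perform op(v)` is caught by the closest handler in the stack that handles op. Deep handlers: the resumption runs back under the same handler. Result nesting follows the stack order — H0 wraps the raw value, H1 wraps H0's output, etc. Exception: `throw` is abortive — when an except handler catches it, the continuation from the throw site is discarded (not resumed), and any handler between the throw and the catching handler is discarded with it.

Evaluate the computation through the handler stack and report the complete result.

Step-by-step:
tell(3) @ H0 ⇒ log+=3
tell(0) @ H0 ⇒ log+=0
H0 returns (0, (3, 0))
H1 returns (0, (3, 0))
H2 returns [(0, (3, 0))]
= [(0, (3, 0))]

Answer: [(0, (3, 0))]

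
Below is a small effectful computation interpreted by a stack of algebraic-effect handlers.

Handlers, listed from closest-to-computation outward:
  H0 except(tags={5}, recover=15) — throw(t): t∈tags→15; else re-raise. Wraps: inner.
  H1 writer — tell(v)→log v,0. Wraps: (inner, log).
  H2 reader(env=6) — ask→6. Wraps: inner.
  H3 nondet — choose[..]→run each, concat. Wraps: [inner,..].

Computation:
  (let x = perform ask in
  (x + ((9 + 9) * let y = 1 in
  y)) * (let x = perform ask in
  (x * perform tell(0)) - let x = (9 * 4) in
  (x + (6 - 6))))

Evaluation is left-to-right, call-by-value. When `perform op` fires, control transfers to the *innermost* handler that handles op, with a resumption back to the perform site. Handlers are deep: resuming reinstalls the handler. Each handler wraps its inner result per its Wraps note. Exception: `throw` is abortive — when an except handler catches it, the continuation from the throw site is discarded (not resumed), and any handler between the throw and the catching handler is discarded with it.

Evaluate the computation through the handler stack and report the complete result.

Answer: [(-864, (0))]

Step-by-step:
ask @ H2 ⇒ 6
ask @ H2 ⇒ 6
tell(0) @ H1 ⇒ log+=0
H0 returns -864
H1 returns (-864, (0))
H2 returns (-864, (0))
H3 returns [(-864, (0))]
= [(-864, (0))]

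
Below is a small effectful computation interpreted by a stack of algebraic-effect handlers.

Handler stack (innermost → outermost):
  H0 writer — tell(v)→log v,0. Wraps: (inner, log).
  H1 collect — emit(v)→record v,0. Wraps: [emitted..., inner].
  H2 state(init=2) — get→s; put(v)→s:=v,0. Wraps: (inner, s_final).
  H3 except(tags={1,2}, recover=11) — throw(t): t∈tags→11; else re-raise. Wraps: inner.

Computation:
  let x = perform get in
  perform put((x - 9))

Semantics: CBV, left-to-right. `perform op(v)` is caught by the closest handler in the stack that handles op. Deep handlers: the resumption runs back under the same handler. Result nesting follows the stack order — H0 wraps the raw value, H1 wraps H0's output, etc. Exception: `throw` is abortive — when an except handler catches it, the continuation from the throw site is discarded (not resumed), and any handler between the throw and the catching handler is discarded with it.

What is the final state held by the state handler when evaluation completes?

Evaluation trace:
get @ H2 ⇒ 2
put(-7) @ H2 ⇒ s:=-7
H0 returns (0, ())
H1 returns [(0, ())]
H2 returns ([(0, ())], -7)
H3 returns ([(0, ())], -7)
= ([(0, ())], -7)

Answer: -7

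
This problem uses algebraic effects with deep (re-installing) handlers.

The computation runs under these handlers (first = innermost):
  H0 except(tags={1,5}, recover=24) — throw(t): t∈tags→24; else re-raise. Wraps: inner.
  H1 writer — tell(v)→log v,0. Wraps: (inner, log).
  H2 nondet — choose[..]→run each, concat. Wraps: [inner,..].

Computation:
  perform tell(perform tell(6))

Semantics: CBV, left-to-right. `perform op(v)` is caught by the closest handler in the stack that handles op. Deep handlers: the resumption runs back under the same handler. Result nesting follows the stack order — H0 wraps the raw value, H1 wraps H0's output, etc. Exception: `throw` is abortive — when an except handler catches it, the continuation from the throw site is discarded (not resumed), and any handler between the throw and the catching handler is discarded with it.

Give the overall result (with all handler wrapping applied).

Answer: [(0, (6, 0))]

Evaluation trace:
tell(6) @ H1 ⇒ log+=6
tell(0) @ H1 ⇒ log+=0
H0 returns 0
H1 returns (0, (6, 0))
H2 returns [(0, (6, 0))]
= [(0, (6, 0))]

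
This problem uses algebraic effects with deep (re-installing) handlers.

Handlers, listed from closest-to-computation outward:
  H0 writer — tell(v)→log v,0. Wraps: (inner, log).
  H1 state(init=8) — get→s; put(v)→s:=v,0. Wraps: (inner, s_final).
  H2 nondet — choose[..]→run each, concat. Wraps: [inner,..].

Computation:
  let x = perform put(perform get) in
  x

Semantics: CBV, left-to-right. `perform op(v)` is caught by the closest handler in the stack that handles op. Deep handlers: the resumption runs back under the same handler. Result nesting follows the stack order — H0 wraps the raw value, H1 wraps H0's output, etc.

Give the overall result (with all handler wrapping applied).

Answer: [((0, ()), 8)]

Working:
get @ H1 ⇒ 8
put(8) @ H1 ⇒ s:=8
H0 returns (0, ())
H1 returns ((0, ()), 8)
H2 returns [((0, ()), 8)]
= [((0, ()), 8)]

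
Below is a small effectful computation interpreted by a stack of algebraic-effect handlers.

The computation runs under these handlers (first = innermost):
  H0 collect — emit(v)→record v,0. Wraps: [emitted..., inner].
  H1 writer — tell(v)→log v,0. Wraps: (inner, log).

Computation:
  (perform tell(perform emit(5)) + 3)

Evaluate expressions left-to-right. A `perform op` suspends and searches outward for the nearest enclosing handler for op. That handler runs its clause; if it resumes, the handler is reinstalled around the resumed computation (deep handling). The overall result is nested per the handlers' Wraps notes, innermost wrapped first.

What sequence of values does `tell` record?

Answer: (0)

Evaluation trace:
emit(5) @ H0 ⇒ out+=5
tell(0) @ H1 ⇒ log+=0
H0 returns [5, 3]
H1 returns ([5, 3], (0))
= ([5, 3], (0))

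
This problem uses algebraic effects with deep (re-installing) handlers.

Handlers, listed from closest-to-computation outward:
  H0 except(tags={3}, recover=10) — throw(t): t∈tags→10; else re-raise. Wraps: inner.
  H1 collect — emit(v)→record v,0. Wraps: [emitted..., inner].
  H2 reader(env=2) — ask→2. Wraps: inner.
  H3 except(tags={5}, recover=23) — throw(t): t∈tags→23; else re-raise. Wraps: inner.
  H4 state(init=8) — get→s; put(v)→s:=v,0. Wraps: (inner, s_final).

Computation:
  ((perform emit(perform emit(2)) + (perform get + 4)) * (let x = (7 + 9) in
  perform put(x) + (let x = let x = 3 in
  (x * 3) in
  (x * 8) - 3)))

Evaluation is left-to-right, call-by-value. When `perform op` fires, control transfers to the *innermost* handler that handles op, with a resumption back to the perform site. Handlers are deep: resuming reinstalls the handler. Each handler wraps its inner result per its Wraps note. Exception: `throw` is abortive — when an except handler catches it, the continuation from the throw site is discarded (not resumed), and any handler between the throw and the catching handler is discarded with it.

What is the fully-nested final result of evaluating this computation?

Answer: ([2, 0, 828], 16)

Step-by-step:
emit(2) @ H1 ⇒ out+=2
emit(0) @ H1 ⇒ out+=0
get @ H4 ⇒ 8
put(16) @ H4 ⇒ s:=16
H0 returns 828
H1 returns [2, 0, 828]
H2 returns [2, 0, 828]
H3 returns [2, 0, 828]
H4 returns ([2, 0, 828], 16)
= ([2, 0, 828], 16)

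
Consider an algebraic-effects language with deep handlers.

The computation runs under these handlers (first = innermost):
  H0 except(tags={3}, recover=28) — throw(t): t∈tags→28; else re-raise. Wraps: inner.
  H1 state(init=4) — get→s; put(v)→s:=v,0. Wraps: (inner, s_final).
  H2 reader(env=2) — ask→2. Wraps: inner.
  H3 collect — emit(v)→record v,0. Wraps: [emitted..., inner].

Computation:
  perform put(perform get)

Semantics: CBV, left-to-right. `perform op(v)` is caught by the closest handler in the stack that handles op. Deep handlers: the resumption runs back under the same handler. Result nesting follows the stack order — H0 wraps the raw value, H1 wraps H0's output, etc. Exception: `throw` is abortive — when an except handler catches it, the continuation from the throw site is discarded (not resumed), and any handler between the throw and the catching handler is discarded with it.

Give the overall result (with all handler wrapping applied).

Evaluation trace:
get @ H1 ⇒ 4
put(4) @ H1 ⇒ s:=4
H0 returns 0
H1 returns (0, 4)
H2 returns (0, 4)
H3 returns [(0, 4)]
= [(0, 4)]

Answer: [(0, 4)]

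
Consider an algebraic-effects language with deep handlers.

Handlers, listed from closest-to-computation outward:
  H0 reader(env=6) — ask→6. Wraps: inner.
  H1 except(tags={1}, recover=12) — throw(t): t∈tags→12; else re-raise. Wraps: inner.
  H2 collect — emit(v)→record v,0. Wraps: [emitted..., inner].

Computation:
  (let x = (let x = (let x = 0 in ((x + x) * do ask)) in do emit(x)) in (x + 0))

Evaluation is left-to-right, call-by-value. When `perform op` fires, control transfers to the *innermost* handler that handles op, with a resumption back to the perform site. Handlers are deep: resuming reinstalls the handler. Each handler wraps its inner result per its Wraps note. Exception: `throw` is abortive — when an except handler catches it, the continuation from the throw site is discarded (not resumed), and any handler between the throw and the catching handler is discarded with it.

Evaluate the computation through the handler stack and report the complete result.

Step-by-step:
ask @ H0 ⇒ 6
emit(0) @ H2 ⇒ out+=0
H0 returns 0
H1 returns 0
H2 returns [0, 0]
= [0, 0]

Answer: [0, 0]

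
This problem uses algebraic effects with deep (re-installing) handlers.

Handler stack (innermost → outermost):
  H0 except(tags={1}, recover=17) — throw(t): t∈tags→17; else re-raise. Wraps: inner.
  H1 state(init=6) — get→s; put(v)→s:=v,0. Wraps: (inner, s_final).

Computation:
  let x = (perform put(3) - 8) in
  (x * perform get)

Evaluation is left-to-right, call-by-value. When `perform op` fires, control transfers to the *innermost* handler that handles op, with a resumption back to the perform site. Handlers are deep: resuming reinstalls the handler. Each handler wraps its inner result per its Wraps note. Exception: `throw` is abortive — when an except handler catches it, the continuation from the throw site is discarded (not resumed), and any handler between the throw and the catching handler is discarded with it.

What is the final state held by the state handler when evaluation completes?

Evaluation trace:
put(3) @ H1 ⇒ s:=3
get @ H1 ⇒ 3
H0 returns -24
H1 returns (-24, 3)
= (-24, 3)

Answer: 3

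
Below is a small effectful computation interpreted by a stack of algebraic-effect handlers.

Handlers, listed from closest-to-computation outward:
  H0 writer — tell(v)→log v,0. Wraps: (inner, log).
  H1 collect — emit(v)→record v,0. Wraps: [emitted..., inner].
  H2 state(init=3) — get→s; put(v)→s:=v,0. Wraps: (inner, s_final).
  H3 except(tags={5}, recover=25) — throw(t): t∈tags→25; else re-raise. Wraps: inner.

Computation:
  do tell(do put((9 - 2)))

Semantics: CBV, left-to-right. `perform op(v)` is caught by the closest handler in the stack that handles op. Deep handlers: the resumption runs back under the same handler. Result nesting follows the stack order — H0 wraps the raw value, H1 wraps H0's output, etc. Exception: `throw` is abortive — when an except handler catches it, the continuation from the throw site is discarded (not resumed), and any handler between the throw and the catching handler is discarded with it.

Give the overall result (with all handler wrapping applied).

Working:
put(7) @ H2 ⇒ s:=7
tell(0) @ H0 ⇒ log+=0
H0 returns (0, (0))
H1 returns [(0, (0))]
H2 returns ([(0, (0))], 7)
H3 returns ([(0, (0))], 7)
= ([(0, (0))], 7)

Answer: ([(0, (0))], 7)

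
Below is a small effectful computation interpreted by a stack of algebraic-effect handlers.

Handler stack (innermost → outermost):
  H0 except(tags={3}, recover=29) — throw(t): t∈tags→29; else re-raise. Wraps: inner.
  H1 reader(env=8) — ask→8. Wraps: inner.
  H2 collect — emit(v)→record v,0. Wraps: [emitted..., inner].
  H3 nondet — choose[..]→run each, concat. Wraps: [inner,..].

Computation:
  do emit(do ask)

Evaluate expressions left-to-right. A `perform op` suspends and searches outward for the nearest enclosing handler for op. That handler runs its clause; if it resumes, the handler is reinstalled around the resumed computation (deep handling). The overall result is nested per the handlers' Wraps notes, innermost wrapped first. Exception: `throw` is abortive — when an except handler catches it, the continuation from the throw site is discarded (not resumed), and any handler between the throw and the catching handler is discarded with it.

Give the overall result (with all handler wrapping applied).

Step-by-step:
ask @ H1 ⇒ 8
emit(8) @ H2 ⇒ out+=8
H0 returns 0
H1 returns 0
H2 returns [8, 0]
H3 returns [[8, 0]]
= [[8, 0]]

Answer: [[8, 0]]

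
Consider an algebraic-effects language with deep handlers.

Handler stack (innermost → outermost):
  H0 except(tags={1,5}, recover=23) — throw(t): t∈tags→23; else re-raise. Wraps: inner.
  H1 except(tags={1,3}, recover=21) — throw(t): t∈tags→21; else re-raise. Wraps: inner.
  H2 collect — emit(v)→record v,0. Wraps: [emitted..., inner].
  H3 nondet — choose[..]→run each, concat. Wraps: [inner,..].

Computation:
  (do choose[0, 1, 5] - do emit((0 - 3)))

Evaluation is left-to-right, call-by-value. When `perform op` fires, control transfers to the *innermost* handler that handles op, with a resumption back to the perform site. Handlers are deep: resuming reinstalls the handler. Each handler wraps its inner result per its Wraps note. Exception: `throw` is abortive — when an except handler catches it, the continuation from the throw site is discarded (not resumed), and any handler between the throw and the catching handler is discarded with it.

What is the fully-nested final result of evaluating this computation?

Answer: [[-3, 0], [-3, 1], [-3, 5]]

Working:
choose[0, 1, 5] @ H3
  branch[0] choose=0:
    emit(-3) @ H2 ⇒ out+=-3
    H0 returns 0
    H1 returns 0
    H2 returns [-3, 0]
    H3 returns [[-3, 0]]
  branch[1] choose=1:
    emit(-3) @ H2 ⇒ out+=-3
    H0 returns 1
    H1 returns 1
    H2 returns [-3, 1]
    H3 returns [[-3, 1]]
  branch[2] choose=5:
    emit(-3) @ H2 ⇒ out+=-3
    H0 returns 5
    H1 returns 5
    H2 returns [-3, 5]
    H3 returns [[-3, 5]]
= [[-3, 0], [-3, 1], [-3, 5]]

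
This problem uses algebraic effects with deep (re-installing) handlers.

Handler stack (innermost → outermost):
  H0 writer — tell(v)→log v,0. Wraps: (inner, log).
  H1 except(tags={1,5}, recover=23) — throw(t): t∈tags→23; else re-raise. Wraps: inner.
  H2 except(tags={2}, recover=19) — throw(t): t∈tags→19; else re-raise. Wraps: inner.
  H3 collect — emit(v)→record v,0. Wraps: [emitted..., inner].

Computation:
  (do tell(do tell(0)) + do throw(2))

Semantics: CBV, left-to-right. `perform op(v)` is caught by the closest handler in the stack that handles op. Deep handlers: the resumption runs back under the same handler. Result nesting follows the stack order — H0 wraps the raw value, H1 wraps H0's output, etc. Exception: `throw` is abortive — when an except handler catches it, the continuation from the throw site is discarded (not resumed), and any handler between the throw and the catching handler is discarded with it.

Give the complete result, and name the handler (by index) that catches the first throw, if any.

Working:
tell(0) @ H0 ⇒ log+=0
tell(0) @ H0 ⇒ log+=0
throw(2) @ H1 re-raised
throw(2) @ H2 caught ⇒ 19
H3 returns [19]
= [19]

Answer: [19] ; first throw caught by: H2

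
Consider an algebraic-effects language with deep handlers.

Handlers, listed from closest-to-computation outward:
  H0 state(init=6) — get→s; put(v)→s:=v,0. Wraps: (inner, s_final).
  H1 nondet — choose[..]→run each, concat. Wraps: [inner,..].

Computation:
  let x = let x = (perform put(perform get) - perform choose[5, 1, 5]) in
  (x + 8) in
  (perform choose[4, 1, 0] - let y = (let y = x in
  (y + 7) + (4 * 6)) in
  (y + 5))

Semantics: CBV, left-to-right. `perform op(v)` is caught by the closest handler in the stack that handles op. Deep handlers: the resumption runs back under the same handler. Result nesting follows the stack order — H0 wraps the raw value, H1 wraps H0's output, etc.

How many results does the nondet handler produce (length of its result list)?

Answer: 9

Working:
get @ H0 ⇒ 6
put(6) @ H0 ⇒ s:=6
choose[5, 1, 5] @ H1
  branch[0] choose=5:
    choose[4, 1, 0] @ H1
      branch[0] choose=4:
        H0 returns (-35, 6)
        H1 returns [(-35, 6)]
      branch[1] choose=1:
        H0 returns (-38, 6)
        H1 returns [(-38, 6)]
      branch[2] choose=0:
        H0 returns (-39, 6)
        H1 returns [(-39, 6)]
  branch[1] choose=1:
    choose[4, 1, 0] @ H1
      branch[0] choose=4:
        H0 returns (-39, 6)
        H1 returns [(-39, 6)]
      branch[1] choose=1:
        H0 returns (-42, 6)
        H1 returns [(-42, 6)]
      branch[2] choose=0:
        H0 returns (-43, 6)
        H1 returns [(-43, 6)]
  branch[2] choose=5:
    choose[4, 1, 0] @ H1
      branch[0] choose=4:
        H0 returns (-35, 6)
        H1 returns [(-35, 6)]
      branch[1] choose=1:
        H0 returns (-38, 6)
        H1 returns [(-38, 6)]
      branch[2] choose=0:
        H0 returns (-39, 6)
        H1 returns [(-39, 6)]
= [(-35, 6), (-38, 6), (-39, 6), (-39, 6), (-42, 6), (-43, 6), (-35, 6), (-38, 6), (-39, 6)]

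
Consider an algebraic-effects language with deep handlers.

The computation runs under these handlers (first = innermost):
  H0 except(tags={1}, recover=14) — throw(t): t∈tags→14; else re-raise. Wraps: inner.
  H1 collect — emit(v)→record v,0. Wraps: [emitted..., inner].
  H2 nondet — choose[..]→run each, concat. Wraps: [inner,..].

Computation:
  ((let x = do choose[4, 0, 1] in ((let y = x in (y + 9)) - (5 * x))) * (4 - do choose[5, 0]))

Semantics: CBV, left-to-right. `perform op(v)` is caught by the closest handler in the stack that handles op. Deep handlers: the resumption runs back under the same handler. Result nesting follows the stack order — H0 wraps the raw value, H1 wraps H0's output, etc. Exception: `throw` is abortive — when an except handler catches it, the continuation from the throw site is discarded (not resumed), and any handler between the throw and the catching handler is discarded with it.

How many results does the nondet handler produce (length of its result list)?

Evaluation trace:
choose[4, 0, 1] @ H2
  branch[0] choose=4:
    choose[5, 0] @ H2
      branch[0] choose=5:
        H0 returns 7
        H1 returns [7]
        H2 returns [[7]]
      branch[1] choose=0:
        H0 returns -28
        H1 returns [-28]
        H2 returns [[-28]]
  branch[1] choose=0:
    choose[5, 0] @ H2
      branch[0] choose=5:
        H0 returns -9
        H1 returns [-9]
        H2 returns [[-9]]
      branch[1] choose=0:
        H0 returns 36
        H1 returns [36]
        H2 returns [[36]]
  branch[2] choose=1:
    choose[5, 0] @ H2
      branch[0] choose=5:
        H0 returns -5
        H1 returns [-5]
        H2 returns [[-5]]
      branch[1] choose=0:
        H0 returns 20
        H1 returns [20]
        H2 returns [[20]]
= [[7], [-28], [-9], [36], [-5], [20]]

Answer: 6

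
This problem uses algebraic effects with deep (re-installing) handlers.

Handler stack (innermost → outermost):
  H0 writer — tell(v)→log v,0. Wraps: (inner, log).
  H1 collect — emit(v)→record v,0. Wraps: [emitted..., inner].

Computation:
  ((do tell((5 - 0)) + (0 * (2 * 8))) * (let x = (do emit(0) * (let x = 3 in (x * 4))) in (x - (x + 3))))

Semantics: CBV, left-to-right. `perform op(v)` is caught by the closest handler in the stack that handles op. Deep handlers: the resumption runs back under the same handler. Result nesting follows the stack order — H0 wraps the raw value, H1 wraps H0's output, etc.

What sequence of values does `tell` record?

Answer: (5)

Working:
tell(5) @ H0 ⇒ log+=5
emit(0) @ H1 ⇒ out+=0
H0 returns (0, (5))
H1 returns [0, (0, (5))]
= [0, (0, (5))]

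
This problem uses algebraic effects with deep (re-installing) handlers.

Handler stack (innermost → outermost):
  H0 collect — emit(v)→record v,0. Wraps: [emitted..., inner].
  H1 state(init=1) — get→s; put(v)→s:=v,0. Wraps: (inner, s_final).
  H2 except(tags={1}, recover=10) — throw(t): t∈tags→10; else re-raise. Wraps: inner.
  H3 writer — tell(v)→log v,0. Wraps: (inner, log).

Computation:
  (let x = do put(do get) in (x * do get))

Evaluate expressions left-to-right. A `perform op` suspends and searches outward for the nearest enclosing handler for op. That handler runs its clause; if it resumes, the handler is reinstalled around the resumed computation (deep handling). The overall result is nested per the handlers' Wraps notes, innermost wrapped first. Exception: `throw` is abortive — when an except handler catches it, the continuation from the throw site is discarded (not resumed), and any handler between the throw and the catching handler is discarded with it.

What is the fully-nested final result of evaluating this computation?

Answer: (([0], 1), ())

Step-by-step:
get @ H1 ⇒ 1
put(1) @ H1 ⇒ s:=1
get @ H1 ⇒ 1
H0 returns [0]
H1 returns ([0], 1)
H2 returns ([0], 1)
H3 returns (([0], 1), ())
= (([0], 1), ())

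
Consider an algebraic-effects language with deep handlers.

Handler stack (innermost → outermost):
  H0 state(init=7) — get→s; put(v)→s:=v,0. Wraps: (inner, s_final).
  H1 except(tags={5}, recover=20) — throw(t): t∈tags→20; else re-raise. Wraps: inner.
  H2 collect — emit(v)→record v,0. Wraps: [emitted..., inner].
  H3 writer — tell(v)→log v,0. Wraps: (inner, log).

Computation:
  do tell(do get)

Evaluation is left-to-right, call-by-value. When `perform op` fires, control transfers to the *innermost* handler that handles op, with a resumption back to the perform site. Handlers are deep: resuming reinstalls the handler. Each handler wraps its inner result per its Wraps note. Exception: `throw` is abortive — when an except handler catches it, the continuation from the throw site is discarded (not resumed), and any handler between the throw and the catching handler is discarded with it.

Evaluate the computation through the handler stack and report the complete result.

Evaluation trace:
get @ H0 ⇒ 7
tell(7) @ H3 ⇒ log+=7
H0 returns (0, 7)
H1 returns (0, 7)
H2 returns [(0, 7)]
H3 returns ([(0, 7)], (7))
= ([(0, 7)], (7))

Answer: ([(0, 7)], (7))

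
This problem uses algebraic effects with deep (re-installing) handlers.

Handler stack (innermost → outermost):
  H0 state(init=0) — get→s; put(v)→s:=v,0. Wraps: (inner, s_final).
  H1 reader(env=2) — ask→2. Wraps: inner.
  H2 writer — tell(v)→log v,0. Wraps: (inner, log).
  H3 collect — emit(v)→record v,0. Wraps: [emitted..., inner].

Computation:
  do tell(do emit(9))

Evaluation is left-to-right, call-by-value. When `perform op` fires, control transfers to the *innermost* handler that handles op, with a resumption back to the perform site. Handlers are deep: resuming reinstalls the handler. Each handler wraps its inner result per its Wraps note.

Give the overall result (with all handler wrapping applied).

Answer: [9, ((0, 0), (0))]

Working:
emit(9) @ H3 ⇒ out+=9
tell(0) @ H2 ⇒ log+=0
H0 returns (0, 0)
H1 returns (0, 0)
H2 returns ((0, 0), (0))
H3 returns [9, ((0, 0), (0))]
= [9, ((0, 0), (0))]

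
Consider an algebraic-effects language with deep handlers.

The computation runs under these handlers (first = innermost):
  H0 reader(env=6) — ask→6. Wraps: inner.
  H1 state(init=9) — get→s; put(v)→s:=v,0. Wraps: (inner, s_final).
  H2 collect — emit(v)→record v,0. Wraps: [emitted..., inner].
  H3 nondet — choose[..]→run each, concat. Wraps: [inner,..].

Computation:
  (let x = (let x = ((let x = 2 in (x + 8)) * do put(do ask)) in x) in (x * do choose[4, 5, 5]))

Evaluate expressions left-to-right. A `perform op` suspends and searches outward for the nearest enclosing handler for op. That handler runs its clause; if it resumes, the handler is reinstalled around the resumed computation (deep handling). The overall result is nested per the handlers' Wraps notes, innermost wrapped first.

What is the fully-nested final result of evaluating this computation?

Answer: [[(0, 6)], [(0, 6)], [(0, 6)]]

Step-by-step:
ask @ H0 ⇒ 6
put(6) @ H1 ⇒ s:=6
choose[4, 5, 5] @ H3
  branch[0] choose=4:
    H0 returns 0
    H1 returns (0, 6)
    H2 returns [(0, 6)]
    H3 returns [[(0, 6)]]
  branch[1] choose=5:
    H0 returns 0
    H1 returns (0, 6)
    H2 returns [(0, 6)]
    H3 returns [[(0, 6)]]
  branch[2] choose=5:
    H0 returns 0
    H1 returns (0, 6)
    H2 returns [(0, 6)]
    H3 returns [[(0, 6)]]
= [[(0, 6)], [(0, 6)], [(0, 6)]]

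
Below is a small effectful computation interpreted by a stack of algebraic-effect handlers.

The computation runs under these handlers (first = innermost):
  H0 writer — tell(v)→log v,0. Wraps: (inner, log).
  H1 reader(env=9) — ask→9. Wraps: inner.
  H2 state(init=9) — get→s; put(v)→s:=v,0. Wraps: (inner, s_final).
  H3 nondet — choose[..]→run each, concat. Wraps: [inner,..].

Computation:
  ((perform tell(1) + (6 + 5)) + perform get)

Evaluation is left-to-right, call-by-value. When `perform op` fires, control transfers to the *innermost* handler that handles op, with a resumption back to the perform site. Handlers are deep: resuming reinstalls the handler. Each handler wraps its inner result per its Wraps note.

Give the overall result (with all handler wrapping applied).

Working:
tell(1) @ H0 ⇒ log+=1
get @ H2 ⇒ 9
H0 returns (20, (1))
H1 returns (20, (1))
H2 returns ((20, (1)), 9)
H3 returns [((20, (1)), 9)]
= [((20, (1)), 9)]

Answer: [((20, (1)), 9)]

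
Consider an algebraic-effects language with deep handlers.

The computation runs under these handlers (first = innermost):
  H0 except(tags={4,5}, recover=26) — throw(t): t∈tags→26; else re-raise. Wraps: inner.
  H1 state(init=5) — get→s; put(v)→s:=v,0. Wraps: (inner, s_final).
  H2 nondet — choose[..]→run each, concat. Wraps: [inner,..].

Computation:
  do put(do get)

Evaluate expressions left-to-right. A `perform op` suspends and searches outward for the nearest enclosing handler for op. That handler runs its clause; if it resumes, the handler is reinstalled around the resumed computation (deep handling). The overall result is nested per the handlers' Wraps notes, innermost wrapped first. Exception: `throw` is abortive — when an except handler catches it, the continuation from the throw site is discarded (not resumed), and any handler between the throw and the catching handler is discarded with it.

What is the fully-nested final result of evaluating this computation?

Answer: [(0, 5)]

Step-by-step:
get @ H1 ⇒ 5
put(5) @ H1 ⇒ s:=5
H0 returns 0
H1 returns (0, 5)
H2 returns [(0, 5)]
= [(0, 5)]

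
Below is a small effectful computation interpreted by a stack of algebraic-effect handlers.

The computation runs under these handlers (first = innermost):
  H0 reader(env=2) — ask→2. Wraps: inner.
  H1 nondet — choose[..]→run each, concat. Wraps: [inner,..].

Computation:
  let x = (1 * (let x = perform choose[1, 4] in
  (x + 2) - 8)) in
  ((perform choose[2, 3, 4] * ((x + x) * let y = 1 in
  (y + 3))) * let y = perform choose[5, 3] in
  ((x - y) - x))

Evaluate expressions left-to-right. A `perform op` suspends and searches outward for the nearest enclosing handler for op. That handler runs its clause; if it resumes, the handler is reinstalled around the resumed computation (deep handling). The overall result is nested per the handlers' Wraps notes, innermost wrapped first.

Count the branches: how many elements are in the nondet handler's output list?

Step-by-step:
choose[1, 4] @ H1
  branch[0] choose=1:
    choose[2, 3, 4] @ H1
      branch[0] choose=2:
        choose[5, 3] @ H1
          branch[0] choose=5:
            H0 returns 400
            H1 returns [400]
          branch[1] choose=3:
            H0 returns 240
            H1 returns [240]
      branch[1] choose=3:
        choose[5, 3] @ H1
          branch[0] choose=5:
            H0 returns 600
            H1 returns [600]
          branch[1] choose=3:
            H0 returns 360
            H1 returns [360]
      branch[2] choose=4:
        choose[5, 3] @ H1
          branch[0] choose=5:
            H0 returns 800
            H1 returns [800]
          branch[1] choose=3:
            H0 returns 480
            H1 returns [480]
  branch[1] choose=4:
    choose[2, 3, 4] @ H1
      branch[0] choose=2:
        choose[5, 3] @ H1
          branch[0] choose=5:
            H0 returns 160
            H1 returns [160]
          branch[1] choose=3:
            H0 returns 96
            H1 returns [96]
      branch[1] choose=3:
        choose[5, 3] @ H1
          branch[0] choose=5:
            H0 returns 240
            H1 returns [240]
          branch[1] choose=3:
            H0 returns 144
            H1 returns [144]
      branch[2] choose=4:
        choose[5, 3] @ H1
          branch[0] choose=5:
            H0 returns 320
            H1 returns [320]
          branch[1] choose=3:
            H0 returns 192
            H1 returns [192]
= [400, 240, 600, 360, 800, 480, 160, 96, 240, 144, 320, 192]

Answer: 12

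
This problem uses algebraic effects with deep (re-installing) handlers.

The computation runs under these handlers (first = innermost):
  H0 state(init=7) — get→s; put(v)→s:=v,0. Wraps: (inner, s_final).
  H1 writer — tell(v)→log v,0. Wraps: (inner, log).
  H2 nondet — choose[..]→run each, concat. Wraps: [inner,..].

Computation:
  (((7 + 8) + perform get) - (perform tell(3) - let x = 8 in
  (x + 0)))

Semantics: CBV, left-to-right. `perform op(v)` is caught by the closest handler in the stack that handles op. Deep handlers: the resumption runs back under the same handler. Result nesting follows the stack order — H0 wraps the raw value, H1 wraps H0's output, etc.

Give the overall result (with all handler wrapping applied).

Working:
get @ H0 ⇒ 7
tell(3) @ H1 ⇒ log+=3
H0 returns (30, 7)
H1 returns ((30, 7), (3))
H2 returns [((30, 7), (3))]
= [((30, 7), (3))]

Answer: [((30, 7), (3))]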